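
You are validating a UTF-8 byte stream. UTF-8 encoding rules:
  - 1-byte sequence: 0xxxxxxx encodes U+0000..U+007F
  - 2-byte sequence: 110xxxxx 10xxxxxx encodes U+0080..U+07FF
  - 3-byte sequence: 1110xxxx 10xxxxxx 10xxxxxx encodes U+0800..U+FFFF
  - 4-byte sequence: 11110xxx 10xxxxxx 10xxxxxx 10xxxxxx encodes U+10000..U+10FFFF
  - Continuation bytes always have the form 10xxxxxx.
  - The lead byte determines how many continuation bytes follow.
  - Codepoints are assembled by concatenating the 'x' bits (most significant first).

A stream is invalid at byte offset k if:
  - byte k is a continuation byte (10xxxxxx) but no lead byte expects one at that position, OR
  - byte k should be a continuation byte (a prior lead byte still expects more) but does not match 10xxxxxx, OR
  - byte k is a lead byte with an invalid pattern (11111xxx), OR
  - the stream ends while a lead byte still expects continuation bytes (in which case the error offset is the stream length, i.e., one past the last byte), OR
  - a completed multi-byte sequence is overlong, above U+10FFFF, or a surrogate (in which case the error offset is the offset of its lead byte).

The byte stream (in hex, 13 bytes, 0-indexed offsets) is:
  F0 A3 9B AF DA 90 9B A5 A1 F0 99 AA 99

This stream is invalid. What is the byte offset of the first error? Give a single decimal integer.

Byte[0]=F0: 4-byte lead, need 3 cont bytes. acc=0x0
Byte[1]=A3: continuation. acc=(acc<<6)|0x23=0x23
Byte[2]=9B: continuation. acc=(acc<<6)|0x1B=0x8DB
Byte[3]=AF: continuation. acc=(acc<<6)|0x2F=0x236EF
Completed: cp=U+236EF (starts at byte 0)
Byte[4]=DA: 2-byte lead, need 1 cont bytes. acc=0x1A
Byte[5]=90: continuation. acc=(acc<<6)|0x10=0x690
Completed: cp=U+0690 (starts at byte 4)
Byte[6]=9B: INVALID lead byte (not 0xxx/110x/1110/11110)

Answer: 6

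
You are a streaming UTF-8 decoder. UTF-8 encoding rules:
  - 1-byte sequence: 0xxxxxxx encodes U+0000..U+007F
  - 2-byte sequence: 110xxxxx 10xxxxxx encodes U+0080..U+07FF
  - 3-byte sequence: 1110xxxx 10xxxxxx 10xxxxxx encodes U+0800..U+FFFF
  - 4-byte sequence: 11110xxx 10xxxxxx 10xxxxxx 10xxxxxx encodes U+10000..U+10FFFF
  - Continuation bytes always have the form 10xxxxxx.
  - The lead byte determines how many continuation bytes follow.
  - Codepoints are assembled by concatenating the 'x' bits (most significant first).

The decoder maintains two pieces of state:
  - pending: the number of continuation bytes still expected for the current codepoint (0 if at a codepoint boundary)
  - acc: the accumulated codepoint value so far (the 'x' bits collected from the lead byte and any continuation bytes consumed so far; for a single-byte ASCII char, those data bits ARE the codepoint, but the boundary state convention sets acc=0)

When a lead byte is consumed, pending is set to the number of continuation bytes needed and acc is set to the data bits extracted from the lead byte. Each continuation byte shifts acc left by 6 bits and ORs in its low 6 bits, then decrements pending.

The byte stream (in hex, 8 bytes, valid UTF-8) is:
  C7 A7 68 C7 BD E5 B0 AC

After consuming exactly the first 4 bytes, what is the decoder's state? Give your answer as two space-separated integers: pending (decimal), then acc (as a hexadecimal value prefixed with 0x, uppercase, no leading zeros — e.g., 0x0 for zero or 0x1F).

Byte[0]=C7: 2-byte lead. pending=1, acc=0x7
Byte[1]=A7: continuation. acc=(acc<<6)|0x27=0x1E7, pending=0
Byte[2]=68: 1-byte. pending=0, acc=0x0
Byte[3]=C7: 2-byte lead. pending=1, acc=0x7

Answer: 1 0x7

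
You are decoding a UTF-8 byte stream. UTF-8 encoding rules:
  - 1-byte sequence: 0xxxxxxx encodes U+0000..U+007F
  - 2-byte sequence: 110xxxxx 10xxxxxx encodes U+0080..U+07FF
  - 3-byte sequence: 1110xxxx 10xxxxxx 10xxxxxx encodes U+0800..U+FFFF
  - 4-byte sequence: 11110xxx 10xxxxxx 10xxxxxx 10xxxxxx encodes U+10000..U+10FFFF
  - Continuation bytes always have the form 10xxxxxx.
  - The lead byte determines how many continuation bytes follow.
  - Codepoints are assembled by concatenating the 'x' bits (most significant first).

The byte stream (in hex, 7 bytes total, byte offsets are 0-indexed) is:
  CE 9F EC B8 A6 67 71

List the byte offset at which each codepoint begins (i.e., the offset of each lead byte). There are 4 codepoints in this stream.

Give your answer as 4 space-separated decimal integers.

Byte[0]=CE: 2-byte lead, need 1 cont bytes. acc=0xE
Byte[1]=9F: continuation. acc=(acc<<6)|0x1F=0x39F
Completed: cp=U+039F (starts at byte 0)
Byte[2]=EC: 3-byte lead, need 2 cont bytes. acc=0xC
Byte[3]=B8: continuation. acc=(acc<<6)|0x38=0x338
Byte[4]=A6: continuation. acc=(acc<<6)|0x26=0xCE26
Completed: cp=U+CE26 (starts at byte 2)
Byte[5]=67: 1-byte ASCII. cp=U+0067
Byte[6]=71: 1-byte ASCII. cp=U+0071

Answer: 0 2 5 6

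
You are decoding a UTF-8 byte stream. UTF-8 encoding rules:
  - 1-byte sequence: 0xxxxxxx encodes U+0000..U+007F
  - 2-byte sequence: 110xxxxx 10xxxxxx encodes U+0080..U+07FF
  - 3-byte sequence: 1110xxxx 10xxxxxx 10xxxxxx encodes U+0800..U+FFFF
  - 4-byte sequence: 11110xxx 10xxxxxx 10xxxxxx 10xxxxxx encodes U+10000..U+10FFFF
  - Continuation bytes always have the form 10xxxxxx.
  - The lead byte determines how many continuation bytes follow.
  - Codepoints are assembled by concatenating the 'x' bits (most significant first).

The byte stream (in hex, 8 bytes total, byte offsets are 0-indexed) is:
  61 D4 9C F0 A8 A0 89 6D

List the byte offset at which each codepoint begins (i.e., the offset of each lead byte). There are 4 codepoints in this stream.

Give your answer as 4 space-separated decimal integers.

Answer: 0 1 3 7

Derivation:
Byte[0]=61: 1-byte ASCII. cp=U+0061
Byte[1]=D4: 2-byte lead, need 1 cont bytes. acc=0x14
Byte[2]=9C: continuation. acc=(acc<<6)|0x1C=0x51C
Completed: cp=U+051C (starts at byte 1)
Byte[3]=F0: 4-byte lead, need 3 cont bytes. acc=0x0
Byte[4]=A8: continuation. acc=(acc<<6)|0x28=0x28
Byte[5]=A0: continuation. acc=(acc<<6)|0x20=0xA20
Byte[6]=89: continuation. acc=(acc<<6)|0x09=0x28809
Completed: cp=U+28809 (starts at byte 3)
Byte[7]=6D: 1-byte ASCII. cp=U+006D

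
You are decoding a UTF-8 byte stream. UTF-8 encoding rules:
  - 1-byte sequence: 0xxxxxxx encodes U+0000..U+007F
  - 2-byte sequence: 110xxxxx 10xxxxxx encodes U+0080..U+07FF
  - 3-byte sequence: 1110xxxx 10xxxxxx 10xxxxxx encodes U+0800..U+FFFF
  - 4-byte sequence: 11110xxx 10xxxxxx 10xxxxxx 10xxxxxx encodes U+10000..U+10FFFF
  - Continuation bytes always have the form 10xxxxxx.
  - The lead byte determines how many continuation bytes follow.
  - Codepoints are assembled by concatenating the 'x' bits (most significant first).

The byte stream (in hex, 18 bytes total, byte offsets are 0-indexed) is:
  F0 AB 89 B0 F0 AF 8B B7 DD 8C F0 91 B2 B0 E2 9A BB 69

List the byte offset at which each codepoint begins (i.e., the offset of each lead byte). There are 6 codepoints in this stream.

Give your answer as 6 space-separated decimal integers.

Answer: 0 4 8 10 14 17

Derivation:
Byte[0]=F0: 4-byte lead, need 3 cont bytes. acc=0x0
Byte[1]=AB: continuation. acc=(acc<<6)|0x2B=0x2B
Byte[2]=89: continuation. acc=(acc<<6)|0x09=0xAC9
Byte[3]=B0: continuation. acc=(acc<<6)|0x30=0x2B270
Completed: cp=U+2B270 (starts at byte 0)
Byte[4]=F0: 4-byte lead, need 3 cont bytes. acc=0x0
Byte[5]=AF: continuation. acc=(acc<<6)|0x2F=0x2F
Byte[6]=8B: continuation. acc=(acc<<6)|0x0B=0xBCB
Byte[7]=B7: continuation. acc=(acc<<6)|0x37=0x2F2F7
Completed: cp=U+2F2F7 (starts at byte 4)
Byte[8]=DD: 2-byte lead, need 1 cont bytes. acc=0x1D
Byte[9]=8C: continuation. acc=(acc<<6)|0x0C=0x74C
Completed: cp=U+074C (starts at byte 8)
Byte[10]=F0: 4-byte lead, need 3 cont bytes. acc=0x0
Byte[11]=91: continuation. acc=(acc<<6)|0x11=0x11
Byte[12]=B2: continuation. acc=(acc<<6)|0x32=0x472
Byte[13]=B0: continuation. acc=(acc<<6)|0x30=0x11CB0
Completed: cp=U+11CB0 (starts at byte 10)
Byte[14]=E2: 3-byte lead, need 2 cont bytes. acc=0x2
Byte[15]=9A: continuation. acc=(acc<<6)|0x1A=0x9A
Byte[16]=BB: continuation. acc=(acc<<6)|0x3B=0x26BB
Completed: cp=U+26BB (starts at byte 14)
Byte[17]=69: 1-byte ASCII. cp=U+0069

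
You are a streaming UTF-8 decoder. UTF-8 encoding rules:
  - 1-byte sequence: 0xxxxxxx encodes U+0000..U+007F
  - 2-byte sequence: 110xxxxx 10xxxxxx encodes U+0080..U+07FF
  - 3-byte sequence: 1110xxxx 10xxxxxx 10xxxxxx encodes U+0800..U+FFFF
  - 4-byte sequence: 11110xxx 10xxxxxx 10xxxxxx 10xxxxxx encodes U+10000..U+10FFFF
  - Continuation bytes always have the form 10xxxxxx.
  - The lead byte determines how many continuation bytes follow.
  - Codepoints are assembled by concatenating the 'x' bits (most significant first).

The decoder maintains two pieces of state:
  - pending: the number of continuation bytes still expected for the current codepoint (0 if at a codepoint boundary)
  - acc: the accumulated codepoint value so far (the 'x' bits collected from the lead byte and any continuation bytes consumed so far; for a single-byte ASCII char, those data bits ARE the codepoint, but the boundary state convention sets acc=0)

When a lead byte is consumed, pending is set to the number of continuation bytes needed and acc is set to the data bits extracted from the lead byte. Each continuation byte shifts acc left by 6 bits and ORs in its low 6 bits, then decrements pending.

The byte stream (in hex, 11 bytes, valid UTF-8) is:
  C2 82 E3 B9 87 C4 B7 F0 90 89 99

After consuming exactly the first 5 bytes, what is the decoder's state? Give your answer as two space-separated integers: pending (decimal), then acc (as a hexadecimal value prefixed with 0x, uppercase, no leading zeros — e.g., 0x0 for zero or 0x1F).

Byte[0]=C2: 2-byte lead. pending=1, acc=0x2
Byte[1]=82: continuation. acc=(acc<<6)|0x02=0x82, pending=0
Byte[2]=E3: 3-byte lead. pending=2, acc=0x3
Byte[3]=B9: continuation. acc=(acc<<6)|0x39=0xF9, pending=1
Byte[4]=87: continuation. acc=(acc<<6)|0x07=0x3E47, pending=0

Answer: 0 0x3E47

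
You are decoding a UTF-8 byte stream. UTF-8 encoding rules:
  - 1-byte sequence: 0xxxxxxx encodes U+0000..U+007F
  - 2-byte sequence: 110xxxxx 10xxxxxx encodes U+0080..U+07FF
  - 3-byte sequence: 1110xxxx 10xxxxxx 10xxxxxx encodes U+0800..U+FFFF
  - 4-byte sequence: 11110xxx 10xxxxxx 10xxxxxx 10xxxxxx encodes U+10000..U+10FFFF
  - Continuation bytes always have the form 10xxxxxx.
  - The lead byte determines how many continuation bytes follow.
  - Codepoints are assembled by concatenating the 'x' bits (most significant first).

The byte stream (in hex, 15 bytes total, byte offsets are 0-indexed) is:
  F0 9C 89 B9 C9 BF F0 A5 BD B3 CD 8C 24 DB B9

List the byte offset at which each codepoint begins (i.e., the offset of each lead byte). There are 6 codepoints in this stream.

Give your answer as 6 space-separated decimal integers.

Byte[0]=F0: 4-byte lead, need 3 cont bytes. acc=0x0
Byte[1]=9C: continuation. acc=(acc<<6)|0x1C=0x1C
Byte[2]=89: continuation. acc=(acc<<6)|0x09=0x709
Byte[3]=B9: continuation. acc=(acc<<6)|0x39=0x1C279
Completed: cp=U+1C279 (starts at byte 0)
Byte[4]=C9: 2-byte lead, need 1 cont bytes. acc=0x9
Byte[5]=BF: continuation. acc=(acc<<6)|0x3F=0x27F
Completed: cp=U+027F (starts at byte 4)
Byte[6]=F0: 4-byte lead, need 3 cont bytes. acc=0x0
Byte[7]=A5: continuation. acc=(acc<<6)|0x25=0x25
Byte[8]=BD: continuation. acc=(acc<<6)|0x3D=0x97D
Byte[9]=B3: continuation. acc=(acc<<6)|0x33=0x25F73
Completed: cp=U+25F73 (starts at byte 6)
Byte[10]=CD: 2-byte lead, need 1 cont bytes. acc=0xD
Byte[11]=8C: continuation. acc=(acc<<6)|0x0C=0x34C
Completed: cp=U+034C (starts at byte 10)
Byte[12]=24: 1-byte ASCII. cp=U+0024
Byte[13]=DB: 2-byte lead, need 1 cont bytes. acc=0x1B
Byte[14]=B9: continuation. acc=(acc<<6)|0x39=0x6F9
Completed: cp=U+06F9 (starts at byte 13)

Answer: 0 4 6 10 12 13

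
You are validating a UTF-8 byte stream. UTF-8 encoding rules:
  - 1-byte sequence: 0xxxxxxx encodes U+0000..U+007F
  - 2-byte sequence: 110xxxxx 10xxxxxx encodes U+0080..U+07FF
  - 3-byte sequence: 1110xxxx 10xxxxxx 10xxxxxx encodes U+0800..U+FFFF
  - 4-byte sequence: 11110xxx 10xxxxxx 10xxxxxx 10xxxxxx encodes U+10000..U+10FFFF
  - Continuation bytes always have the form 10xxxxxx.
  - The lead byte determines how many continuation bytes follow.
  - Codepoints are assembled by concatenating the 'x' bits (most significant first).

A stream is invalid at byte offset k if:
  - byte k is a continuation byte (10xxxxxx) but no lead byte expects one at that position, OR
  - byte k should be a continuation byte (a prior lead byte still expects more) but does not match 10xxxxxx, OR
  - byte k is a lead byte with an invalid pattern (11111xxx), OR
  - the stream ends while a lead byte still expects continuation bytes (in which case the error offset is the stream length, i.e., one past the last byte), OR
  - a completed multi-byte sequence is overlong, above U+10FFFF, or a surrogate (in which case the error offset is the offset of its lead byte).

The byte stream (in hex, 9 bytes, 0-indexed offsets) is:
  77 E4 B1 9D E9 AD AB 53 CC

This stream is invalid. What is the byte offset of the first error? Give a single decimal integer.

Byte[0]=77: 1-byte ASCII. cp=U+0077
Byte[1]=E4: 3-byte lead, need 2 cont bytes. acc=0x4
Byte[2]=B1: continuation. acc=(acc<<6)|0x31=0x131
Byte[3]=9D: continuation. acc=(acc<<6)|0x1D=0x4C5D
Completed: cp=U+4C5D (starts at byte 1)
Byte[4]=E9: 3-byte lead, need 2 cont bytes. acc=0x9
Byte[5]=AD: continuation. acc=(acc<<6)|0x2D=0x26D
Byte[6]=AB: continuation. acc=(acc<<6)|0x2B=0x9B6B
Completed: cp=U+9B6B (starts at byte 4)
Byte[7]=53: 1-byte ASCII. cp=U+0053
Byte[8]=CC: 2-byte lead, need 1 cont bytes. acc=0xC
Byte[9]: stream ended, expected continuation. INVALID

Answer: 9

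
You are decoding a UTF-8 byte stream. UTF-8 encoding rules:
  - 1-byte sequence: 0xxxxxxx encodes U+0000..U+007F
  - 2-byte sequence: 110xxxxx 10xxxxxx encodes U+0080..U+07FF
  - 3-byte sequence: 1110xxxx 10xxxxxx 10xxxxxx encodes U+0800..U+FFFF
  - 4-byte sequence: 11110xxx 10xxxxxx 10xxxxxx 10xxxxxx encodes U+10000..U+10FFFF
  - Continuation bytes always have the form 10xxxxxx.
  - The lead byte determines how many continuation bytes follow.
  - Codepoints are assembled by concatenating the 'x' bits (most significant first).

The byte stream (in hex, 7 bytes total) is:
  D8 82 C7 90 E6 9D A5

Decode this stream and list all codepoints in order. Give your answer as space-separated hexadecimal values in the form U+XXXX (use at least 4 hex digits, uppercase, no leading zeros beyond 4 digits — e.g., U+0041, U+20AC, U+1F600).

Answer: U+0602 U+01D0 U+6765

Derivation:
Byte[0]=D8: 2-byte lead, need 1 cont bytes. acc=0x18
Byte[1]=82: continuation. acc=(acc<<6)|0x02=0x602
Completed: cp=U+0602 (starts at byte 0)
Byte[2]=C7: 2-byte lead, need 1 cont bytes. acc=0x7
Byte[3]=90: continuation. acc=(acc<<6)|0x10=0x1D0
Completed: cp=U+01D0 (starts at byte 2)
Byte[4]=E6: 3-byte lead, need 2 cont bytes. acc=0x6
Byte[5]=9D: continuation. acc=(acc<<6)|0x1D=0x19D
Byte[6]=A5: continuation. acc=(acc<<6)|0x25=0x6765
Completed: cp=U+6765 (starts at byte 4)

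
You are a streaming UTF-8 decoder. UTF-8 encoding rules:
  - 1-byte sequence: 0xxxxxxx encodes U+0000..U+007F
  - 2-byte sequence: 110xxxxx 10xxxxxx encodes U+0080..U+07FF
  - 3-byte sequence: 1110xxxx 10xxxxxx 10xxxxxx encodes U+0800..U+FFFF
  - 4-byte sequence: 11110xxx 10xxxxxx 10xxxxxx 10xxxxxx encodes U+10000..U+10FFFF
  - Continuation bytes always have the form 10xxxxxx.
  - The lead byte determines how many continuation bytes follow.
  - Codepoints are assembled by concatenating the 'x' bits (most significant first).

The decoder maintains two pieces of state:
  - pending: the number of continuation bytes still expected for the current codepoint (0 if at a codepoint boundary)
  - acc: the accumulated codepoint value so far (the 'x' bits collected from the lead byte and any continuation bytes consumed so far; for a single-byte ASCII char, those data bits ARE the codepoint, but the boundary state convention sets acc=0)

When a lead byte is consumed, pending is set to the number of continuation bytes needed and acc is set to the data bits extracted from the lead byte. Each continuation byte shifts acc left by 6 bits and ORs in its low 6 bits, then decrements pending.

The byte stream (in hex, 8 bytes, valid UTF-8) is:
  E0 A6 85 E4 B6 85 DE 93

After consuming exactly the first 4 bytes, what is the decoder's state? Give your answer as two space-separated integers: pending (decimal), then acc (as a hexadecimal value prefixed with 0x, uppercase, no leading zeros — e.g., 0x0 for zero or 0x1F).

Byte[0]=E0: 3-byte lead. pending=2, acc=0x0
Byte[1]=A6: continuation. acc=(acc<<6)|0x26=0x26, pending=1
Byte[2]=85: continuation. acc=(acc<<6)|0x05=0x985, pending=0
Byte[3]=E4: 3-byte lead. pending=2, acc=0x4

Answer: 2 0x4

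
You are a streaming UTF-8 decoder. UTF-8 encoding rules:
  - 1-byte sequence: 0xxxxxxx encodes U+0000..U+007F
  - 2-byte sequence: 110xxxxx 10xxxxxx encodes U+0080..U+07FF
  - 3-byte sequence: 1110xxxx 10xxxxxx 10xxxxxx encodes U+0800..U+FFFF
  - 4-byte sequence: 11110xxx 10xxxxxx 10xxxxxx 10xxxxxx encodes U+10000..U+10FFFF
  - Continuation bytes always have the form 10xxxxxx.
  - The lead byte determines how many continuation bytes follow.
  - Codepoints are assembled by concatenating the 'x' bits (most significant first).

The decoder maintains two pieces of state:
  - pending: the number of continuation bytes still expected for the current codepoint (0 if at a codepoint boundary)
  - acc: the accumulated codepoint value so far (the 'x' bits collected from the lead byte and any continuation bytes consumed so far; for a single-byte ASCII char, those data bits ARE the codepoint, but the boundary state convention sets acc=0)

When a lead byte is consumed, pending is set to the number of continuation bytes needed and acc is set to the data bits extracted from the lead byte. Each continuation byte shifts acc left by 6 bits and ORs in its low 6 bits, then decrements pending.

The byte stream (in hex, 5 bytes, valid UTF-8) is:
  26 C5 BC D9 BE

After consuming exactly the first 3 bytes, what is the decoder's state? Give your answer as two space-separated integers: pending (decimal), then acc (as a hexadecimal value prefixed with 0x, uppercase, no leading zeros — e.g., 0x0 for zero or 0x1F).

Byte[0]=26: 1-byte. pending=0, acc=0x0
Byte[1]=C5: 2-byte lead. pending=1, acc=0x5
Byte[2]=BC: continuation. acc=(acc<<6)|0x3C=0x17C, pending=0

Answer: 0 0x17C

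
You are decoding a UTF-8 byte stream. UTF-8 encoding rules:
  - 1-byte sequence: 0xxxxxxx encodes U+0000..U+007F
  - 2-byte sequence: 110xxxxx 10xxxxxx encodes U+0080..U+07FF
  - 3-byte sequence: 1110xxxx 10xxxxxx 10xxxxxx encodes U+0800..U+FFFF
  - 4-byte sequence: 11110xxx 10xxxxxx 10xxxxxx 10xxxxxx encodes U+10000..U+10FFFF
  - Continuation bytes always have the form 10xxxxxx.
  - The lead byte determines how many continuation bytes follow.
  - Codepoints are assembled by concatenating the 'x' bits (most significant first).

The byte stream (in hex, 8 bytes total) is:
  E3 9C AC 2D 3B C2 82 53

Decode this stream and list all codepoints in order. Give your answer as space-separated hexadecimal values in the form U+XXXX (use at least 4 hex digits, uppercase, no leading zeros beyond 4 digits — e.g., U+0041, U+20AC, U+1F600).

Byte[0]=E3: 3-byte lead, need 2 cont bytes. acc=0x3
Byte[1]=9C: continuation. acc=(acc<<6)|0x1C=0xDC
Byte[2]=AC: continuation. acc=(acc<<6)|0x2C=0x372C
Completed: cp=U+372C (starts at byte 0)
Byte[3]=2D: 1-byte ASCII. cp=U+002D
Byte[4]=3B: 1-byte ASCII. cp=U+003B
Byte[5]=C2: 2-byte lead, need 1 cont bytes. acc=0x2
Byte[6]=82: continuation. acc=(acc<<6)|0x02=0x82
Completed: cp=U+0082 (starts at byte 5)
Byte[7]=53: 1-byte ASCII. cp=U+0053

Answer: U+372C U+002D U+003B U+0082 U+0053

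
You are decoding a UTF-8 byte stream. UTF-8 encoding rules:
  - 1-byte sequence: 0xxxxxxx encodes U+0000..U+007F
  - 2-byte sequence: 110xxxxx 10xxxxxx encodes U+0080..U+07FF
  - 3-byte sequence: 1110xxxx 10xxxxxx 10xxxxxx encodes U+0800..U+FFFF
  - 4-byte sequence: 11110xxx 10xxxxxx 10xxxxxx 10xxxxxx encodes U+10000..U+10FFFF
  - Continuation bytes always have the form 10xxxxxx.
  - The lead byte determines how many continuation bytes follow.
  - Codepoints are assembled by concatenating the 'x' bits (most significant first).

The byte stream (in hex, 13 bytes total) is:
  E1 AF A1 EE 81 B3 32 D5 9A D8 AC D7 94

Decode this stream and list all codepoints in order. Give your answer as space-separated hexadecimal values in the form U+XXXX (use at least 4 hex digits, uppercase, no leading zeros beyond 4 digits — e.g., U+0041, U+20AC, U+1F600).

Byte[0]=E1: 3-byte lead, need 2 cont bytes. acc=0x1
Byte[1]=AF: continuation. acc=(acc<<6)|0x2F=0x6F
Byte[2]=A1: continuation. acc=(acc<<6)|0x21=0x1BE1
Completed: cp=U+1BE1 (starts at byte 0)
Byte[3]=EE: 3-byte lead, need 2 cont bytes. acc=0xE
Byte[4]=81: continuation. acc=(acc<<6)|0x01=0x381
Byte[5]=B3: continuation. acc=(acc<<6)|0x33=0xE073
Completed: cp=U+E073 (starts at byte 3)
Byte[6]=32: 1-byte ASCII. cp=U+0032
Byte[7]=D5: 2-byte lead, need 1 cont bytes. acc=0x15
Byte[8]=9A: continuation. acc=(acc<<6)|0x1A=0x55A
Completed: cp=U+055A (starts at byte 7)
Byte[9]=D8: 2-byte lead, need 1 cont bytes. acc=0x18
Byte[10]=AC: continuation. acc=(acc<<6)|0x2C=0x62C
Completed: cp=U+062C (starts at byte 9)
Byte[11]=D7: 2-byte lead, need 1 cont bytes. acc=0x17
Byte[12]=94: continuation. acc=(acc<<6)|0x14=0x5D4
Completed: cp=U+05D4 (starts at byte 11)

Answer: U+1BE1 U+E073 U+0032 U+055A U+062C U+05D4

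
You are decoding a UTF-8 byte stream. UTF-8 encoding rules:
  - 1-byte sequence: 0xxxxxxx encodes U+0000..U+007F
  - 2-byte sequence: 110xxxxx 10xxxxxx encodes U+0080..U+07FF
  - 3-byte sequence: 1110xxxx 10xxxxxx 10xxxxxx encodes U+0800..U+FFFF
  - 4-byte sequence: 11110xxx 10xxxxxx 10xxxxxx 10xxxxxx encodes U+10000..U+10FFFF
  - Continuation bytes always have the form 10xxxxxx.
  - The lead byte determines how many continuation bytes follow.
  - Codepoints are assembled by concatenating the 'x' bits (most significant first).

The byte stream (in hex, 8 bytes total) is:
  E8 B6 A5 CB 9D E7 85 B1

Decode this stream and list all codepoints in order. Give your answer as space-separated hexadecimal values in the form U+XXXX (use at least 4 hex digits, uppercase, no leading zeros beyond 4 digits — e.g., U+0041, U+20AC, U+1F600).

Answer: U+8DA5 U+02DD U+7171

Derivation:
Byte[0]=E8: 3-byte lead, need 2 cont bytes. acc=0x8
Byte[1]=B6: continuation. acc=(acc<<6)|0x36=0x236
Byte[2]=A5: continuation. acc=(acc<<6)|0x25=0x8DA5
Completed: cp=U+8DA5 (starts at byte 0)
Byte[3]=CB: 2-byte lead, need 1 cont bytes. acc=0xB
Byte[4]=9D: continuation. acc=(acc<<6)|0x1D=0x2DD
Completed: cp=U+02DD (starts at byte 3)
Byte[5]=E7: 3-byte lead, need 2 cont bytes. acc=0x7
Byte[6]=85: continuation. acc=(acc<<6)|0x05=0x1C5
Byte[7]=B1: continuation. acc=(acc<<6)|0x31=0x7171
Completed: cp=U+7171 (starts at byte 5)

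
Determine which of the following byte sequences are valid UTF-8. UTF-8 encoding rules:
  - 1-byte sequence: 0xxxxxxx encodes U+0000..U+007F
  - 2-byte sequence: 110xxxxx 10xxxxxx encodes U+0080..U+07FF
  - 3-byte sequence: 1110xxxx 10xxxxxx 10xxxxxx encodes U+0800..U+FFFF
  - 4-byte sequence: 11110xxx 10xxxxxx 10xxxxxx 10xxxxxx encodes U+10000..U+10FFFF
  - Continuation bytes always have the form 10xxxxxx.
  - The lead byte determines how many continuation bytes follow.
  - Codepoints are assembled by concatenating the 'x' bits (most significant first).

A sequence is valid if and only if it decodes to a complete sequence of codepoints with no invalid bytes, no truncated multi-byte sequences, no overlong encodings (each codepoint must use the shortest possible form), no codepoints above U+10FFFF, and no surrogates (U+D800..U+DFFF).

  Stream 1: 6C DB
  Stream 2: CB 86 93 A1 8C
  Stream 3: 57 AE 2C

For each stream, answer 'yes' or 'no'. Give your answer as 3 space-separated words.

Answer: no no no

Derivation:
Stream 1: error at byte offset 2. INVALID
Stream 2: error at byte offset 2. INVALID
Stream 3: error at byte offset 1. INVALID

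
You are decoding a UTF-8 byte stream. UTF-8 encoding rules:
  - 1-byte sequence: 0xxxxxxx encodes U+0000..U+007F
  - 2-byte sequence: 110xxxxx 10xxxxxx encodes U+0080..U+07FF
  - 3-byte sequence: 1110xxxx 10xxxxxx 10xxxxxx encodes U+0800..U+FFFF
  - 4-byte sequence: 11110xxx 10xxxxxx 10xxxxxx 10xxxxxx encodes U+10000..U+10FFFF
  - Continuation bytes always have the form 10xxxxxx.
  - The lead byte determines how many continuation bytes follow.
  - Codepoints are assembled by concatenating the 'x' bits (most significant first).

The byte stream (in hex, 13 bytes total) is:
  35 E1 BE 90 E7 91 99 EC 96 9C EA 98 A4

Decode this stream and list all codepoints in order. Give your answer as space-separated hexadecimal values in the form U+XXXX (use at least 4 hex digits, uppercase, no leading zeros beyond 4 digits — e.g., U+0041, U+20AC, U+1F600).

Answer: U+0035 U+1F90 U+7459 U+C59C U+A624

Derivation:
Byte[0]=35: 1-byte ASCII. cp=U+0035
Byte[1]=E1: 3-byte lead, need 2 cont bytes. acc=0x1
Byte[2]=BE: continuation. acc=(acc<<6)|0x3E=0x7E
Byte[3]=90: continuation. acc=(acc<<6)|0x10=0x1F90
Completed: cp=U+1F90 (starts at byte 1)
Byte[4]=E7: 3-byte lead, need 2 cont bytes. acc=0x7
Byte[5]=91: continuation. acc=(acc<<6)|0x11=0x1D1
Byte[6]=99: continuation. acc=(acc<<6)|0x19=0x7459
Completed: cp=U+7459 (starts at byte 4)
Byte[7]=EC: 3-byte lead, need 2 cont bytes. acc=0xC
Byte[8]=96: continuation. acc=(acc<<6)|0x16=0x316
Byte[9]=9C: continuation. acc=(acc<<6)|0x1C=0xC59C
Completed: cp=U+C59C (starts at byte 7)
Byte[10]=EA: 3-byte lead, need 2 cont bytes. acc=0xA
Byte[11]=98: continuation. acc=(acc<<6)|0x18=0x298
Byte[12]=A4: continuation. acc=(acc<<6)|0x24=0xA624
Completed: cp=U+A624 (starts at byte 10)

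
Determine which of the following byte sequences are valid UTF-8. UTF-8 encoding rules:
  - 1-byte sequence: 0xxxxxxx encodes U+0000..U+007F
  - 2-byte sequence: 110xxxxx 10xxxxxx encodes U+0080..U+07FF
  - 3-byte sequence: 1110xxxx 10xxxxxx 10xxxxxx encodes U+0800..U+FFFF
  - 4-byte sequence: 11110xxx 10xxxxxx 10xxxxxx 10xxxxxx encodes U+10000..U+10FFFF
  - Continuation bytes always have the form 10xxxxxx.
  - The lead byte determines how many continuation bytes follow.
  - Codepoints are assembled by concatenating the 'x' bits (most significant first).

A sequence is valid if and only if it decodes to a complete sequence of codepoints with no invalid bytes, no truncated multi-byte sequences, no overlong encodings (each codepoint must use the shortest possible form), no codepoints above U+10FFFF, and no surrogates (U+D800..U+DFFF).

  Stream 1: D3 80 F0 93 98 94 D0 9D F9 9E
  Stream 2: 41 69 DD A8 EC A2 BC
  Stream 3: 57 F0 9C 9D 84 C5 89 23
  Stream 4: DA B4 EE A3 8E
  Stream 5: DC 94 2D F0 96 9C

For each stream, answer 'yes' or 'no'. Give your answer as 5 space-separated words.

Stream 1: error at byte offset 8. INVALID
Stream 2: decodes cleanly. VALID
Stream 3: decodes cleanly. VALID
Stream 4: decodes cleanly. VALID
Stream 5: error at byte offset 6. INVALID

Answer: no yes yes yes no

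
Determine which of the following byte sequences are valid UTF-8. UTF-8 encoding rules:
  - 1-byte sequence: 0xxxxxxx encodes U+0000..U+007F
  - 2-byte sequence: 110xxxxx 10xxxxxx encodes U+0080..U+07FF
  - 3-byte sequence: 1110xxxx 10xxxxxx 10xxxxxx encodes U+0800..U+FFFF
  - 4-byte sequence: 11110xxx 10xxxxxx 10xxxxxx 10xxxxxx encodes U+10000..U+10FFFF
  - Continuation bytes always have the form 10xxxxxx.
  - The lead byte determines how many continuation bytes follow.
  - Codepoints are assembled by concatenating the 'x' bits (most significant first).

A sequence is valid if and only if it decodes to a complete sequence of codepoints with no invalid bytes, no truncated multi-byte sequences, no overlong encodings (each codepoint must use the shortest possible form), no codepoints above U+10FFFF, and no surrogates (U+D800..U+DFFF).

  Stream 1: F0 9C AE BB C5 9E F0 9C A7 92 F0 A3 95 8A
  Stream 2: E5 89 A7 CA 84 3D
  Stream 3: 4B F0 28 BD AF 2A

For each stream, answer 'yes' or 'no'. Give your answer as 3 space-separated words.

Answer: yes yes no

Derivation:
Stream 1: decodes cleanly. VALID
Stream 2: decodes cleanly. VALID
Stream 3: error at byte offset 2. INVALID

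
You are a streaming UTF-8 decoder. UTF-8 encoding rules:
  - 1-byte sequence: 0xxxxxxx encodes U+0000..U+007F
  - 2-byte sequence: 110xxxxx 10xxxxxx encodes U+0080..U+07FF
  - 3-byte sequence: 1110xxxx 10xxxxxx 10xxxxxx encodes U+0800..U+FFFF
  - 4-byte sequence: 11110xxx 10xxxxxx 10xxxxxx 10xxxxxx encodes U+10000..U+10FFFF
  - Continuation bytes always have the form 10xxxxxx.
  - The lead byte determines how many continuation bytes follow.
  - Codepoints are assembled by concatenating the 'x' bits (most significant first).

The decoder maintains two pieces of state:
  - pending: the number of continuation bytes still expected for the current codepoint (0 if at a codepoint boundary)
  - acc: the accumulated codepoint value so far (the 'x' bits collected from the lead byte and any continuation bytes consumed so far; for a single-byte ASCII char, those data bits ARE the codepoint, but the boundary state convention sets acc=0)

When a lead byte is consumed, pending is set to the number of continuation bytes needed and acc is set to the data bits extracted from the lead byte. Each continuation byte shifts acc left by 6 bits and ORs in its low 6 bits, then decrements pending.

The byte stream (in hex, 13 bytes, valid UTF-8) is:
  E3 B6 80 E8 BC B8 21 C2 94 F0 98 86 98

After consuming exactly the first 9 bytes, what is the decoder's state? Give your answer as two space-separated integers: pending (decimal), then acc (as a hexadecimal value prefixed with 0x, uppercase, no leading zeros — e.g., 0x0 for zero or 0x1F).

Byte[0]=E3: 3-byte lead. pending=2, acc=0x3
Byte[1]=B6: continuation. acc=(acc<<6)|0x36=0xF6, pending=1
Byte[2]=80: continuation. acc=(acc<<6)|0x00=0x3D80, pending=0
Byte[3]=E8: 3-byte lead. pending=2, acc=0x8
Byte[4]=BC: continuation. acc=(acc<<6)|0x3C=0x23C, pending=1
Byte[5]=B8: continuation. acc=(acc<<6)|0x38=0x8F38, pending=0
Byte[6]=21: 1-byte. pending=0, acc=0x0
Byte[7]=C2: 2-byte lead. pending=1, acc=0x2
Byte[8]=94: continuation. acc=(acc<<6)|0x14=0x94, pending=0

Answer: 0 0x94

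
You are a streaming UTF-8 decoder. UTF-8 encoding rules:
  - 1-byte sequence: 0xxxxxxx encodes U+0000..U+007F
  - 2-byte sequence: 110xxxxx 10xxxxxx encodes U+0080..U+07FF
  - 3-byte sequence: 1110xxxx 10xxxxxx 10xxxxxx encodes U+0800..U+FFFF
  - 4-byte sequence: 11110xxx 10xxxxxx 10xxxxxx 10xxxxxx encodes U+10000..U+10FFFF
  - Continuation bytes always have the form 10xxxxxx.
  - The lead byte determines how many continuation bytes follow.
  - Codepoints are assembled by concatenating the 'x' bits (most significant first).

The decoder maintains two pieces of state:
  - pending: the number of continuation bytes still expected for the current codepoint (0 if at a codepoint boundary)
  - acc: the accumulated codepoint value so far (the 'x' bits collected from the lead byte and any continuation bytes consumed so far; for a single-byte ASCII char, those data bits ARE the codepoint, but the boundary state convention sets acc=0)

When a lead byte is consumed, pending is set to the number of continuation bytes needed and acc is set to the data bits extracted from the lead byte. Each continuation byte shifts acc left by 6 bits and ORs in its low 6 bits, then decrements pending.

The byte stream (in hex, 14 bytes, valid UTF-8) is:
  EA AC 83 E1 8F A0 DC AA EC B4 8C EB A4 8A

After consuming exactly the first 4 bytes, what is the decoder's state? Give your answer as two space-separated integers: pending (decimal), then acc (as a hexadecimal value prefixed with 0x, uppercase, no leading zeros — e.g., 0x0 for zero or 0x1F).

Answer: 2 0x1

Derivation:
Byte[0]=EA: 3-byte lead. pending=2, acc=0xA
Byte[1]=AC: continuation. acc=(acc<<6)|0x2C=0x2AC, pending=1
Byte[2]=83: continuation. acc=(acc<<6)|0x03=0xAB03, pending=0
Byte[3]=E1: 3-byte lead. pending=2, acc=0x1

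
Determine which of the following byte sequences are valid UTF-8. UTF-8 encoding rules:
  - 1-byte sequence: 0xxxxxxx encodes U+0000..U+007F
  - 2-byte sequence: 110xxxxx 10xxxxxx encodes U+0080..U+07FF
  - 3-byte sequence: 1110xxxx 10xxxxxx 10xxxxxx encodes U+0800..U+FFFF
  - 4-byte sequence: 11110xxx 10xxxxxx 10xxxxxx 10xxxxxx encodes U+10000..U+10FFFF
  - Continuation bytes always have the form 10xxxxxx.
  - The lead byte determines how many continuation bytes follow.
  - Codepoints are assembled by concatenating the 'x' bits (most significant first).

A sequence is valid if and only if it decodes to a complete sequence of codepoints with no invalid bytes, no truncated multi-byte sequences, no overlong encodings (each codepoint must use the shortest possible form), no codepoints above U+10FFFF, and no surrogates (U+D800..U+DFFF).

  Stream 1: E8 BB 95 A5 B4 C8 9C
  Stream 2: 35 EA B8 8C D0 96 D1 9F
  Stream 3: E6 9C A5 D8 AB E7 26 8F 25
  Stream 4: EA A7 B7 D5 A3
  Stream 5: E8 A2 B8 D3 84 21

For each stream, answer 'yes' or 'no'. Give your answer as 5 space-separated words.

Answer: no yes no yes yes

Derivation:
Stream 1: error at byte offset 3. INVALID
Stream 2: decodes cleanly. VALID
Stream 3: error at byte offset 6. INVALID
Stream 4: decodes cleanly. VALID
Stream 5: decodes cleanly. VALID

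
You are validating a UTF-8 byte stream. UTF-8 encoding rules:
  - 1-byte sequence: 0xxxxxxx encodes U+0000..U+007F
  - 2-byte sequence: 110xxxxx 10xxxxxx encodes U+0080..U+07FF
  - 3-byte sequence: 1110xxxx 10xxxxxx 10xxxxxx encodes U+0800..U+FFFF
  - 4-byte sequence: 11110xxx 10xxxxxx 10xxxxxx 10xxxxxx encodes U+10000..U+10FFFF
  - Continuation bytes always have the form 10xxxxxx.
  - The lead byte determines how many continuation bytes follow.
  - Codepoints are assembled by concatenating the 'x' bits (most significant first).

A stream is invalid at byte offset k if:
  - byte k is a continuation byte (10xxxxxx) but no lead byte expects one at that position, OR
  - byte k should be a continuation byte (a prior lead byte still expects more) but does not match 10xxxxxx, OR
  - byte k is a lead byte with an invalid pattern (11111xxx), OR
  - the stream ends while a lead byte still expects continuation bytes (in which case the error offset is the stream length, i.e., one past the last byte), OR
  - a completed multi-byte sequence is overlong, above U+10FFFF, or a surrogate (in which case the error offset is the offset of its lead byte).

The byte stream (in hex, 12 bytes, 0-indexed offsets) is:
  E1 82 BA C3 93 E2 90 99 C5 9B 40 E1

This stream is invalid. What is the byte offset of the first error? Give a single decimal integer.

Byte[0]=E1: 3-byte lead, need 2 cont bytes. acc=0x1
Byte[1]=82: continuation. acc=(acc<<6)|0x02=0x42
Byte[2]=BA: continuation. acc=(acc<<6)|0x3A=0x10BA
Completed: cp=U+10BA (starts at byte 0)
Byte[3]=C3: 2-byte lead, need 1 cont bytes. acc=0x3
Byte[4]=93: continuation. acc=(acc<<6)|0x13=0xD3
Completed: cp=U+00D3 (starts at byte 3)
Byte[5]=E2: 3-byte lead, need 2 cont bytes. acc=0x2
Byte[6]=90: continuation. acc=(acc<<6)|0x10=0x90
Byte[7]=99: continuation. acc=(acc<<6)|0x19=0x2419
Completed: cp=U+2419 (starts at byte 5)
Byte[8]=C5: 2-byte lead, need 1 cont bytes. acc=0x5
Byte[9]=9B: continuation. acc=(acc<<6)|0x1B=0x15B
Completed: cp=U+015B (starts at byte 8)
Byte[10]=40: 1-byte ASCII. cp=U+0040
Byte[11]=E1: 3-byte lead, need 2 cont bytes. acc=0x1
Byte[12]: stream ended, expected continuation. INVALID

Answer: 12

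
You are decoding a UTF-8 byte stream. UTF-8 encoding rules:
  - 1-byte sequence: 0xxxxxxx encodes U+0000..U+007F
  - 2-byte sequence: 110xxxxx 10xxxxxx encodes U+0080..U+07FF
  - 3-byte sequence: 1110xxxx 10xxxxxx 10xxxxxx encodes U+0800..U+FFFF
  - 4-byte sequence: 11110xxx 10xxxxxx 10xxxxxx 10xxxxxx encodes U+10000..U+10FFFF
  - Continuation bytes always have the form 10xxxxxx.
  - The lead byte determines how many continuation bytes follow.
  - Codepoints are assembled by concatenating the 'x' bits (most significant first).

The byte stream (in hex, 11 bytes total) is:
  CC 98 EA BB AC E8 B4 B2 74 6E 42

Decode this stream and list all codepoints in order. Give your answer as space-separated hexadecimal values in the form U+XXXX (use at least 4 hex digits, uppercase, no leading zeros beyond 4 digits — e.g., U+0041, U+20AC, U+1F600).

Byte[0]=CC: 2-byte lead, need 1 cont bytes. acc=0xC
Byte[1]=98: continuation. acc=(acc<<6)|0x18=0x318
Completed: cp=U+0318 (starts at byte 0)
Byte[2]=EA: 3-byte lead, need 2 cont bytes. acc=0xA
Byte[3]=BB: continuation. acc=(acc<<6)|0x3B=0x2BB
Byte[4]=AC: continuation. acc=(acc<<6)|0x2C=0xAEEC
Completed: cp=U+AEEC (starts at byte 2)
Byte[5]=E8: 3-byte lead, need 2 cont bytes. acc=0x8
Byte[6]=B4: continuation. acc=(acc<<6)|0x34=0x234
Byte[7]=B2: continuation. acc=(acc<<6)|0x32=0x8D32
Completed: cp=U+8D32 (starts at byte 5)
Byte[8]=74: 1-byte ASCII. cp=U+0074
Byte[9]=6E: 1-byte ASCII. cp=U+006E
Byte[10]=42: 1-byte ASCII. cp=U+0042

Answer: U+0318 U+AEEC U+8D32 U+0074 U+006E U+0042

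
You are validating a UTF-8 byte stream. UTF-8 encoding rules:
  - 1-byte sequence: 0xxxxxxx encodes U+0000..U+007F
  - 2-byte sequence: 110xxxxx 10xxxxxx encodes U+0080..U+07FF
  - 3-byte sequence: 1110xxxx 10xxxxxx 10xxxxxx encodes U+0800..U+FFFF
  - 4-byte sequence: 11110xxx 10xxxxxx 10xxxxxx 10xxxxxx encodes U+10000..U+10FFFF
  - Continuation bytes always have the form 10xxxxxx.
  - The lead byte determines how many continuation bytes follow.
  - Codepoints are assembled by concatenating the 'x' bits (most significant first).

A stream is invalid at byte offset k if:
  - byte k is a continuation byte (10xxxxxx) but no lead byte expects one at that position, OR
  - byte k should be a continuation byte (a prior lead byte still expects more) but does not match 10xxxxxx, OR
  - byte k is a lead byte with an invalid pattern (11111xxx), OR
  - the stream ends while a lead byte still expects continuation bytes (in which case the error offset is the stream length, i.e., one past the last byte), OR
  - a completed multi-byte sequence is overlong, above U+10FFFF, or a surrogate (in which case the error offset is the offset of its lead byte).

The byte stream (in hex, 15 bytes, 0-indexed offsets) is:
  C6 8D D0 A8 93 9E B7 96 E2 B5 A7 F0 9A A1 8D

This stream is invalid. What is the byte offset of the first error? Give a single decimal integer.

Byte[0]=C6: 2-byte lead, need 1 cont bytes. acc=0x6
Byte[1]=8D: continuation. acc=(acc<<6)|0x0D=0x18D
Completed: cp=U+018D (starts at byte 0)
Byte[2]=D0: 2-byte lead, need 1 cont bytes. acc=0x10
Byte[3]=A8: continuation. acc=(acc<<6)|0x28=0x428
Completed: cp=U+0428 (starts at byte 2)
Byte[4]=93: INVALID lead byte (not 0xxx/110x/1110/11110)

Answer: 4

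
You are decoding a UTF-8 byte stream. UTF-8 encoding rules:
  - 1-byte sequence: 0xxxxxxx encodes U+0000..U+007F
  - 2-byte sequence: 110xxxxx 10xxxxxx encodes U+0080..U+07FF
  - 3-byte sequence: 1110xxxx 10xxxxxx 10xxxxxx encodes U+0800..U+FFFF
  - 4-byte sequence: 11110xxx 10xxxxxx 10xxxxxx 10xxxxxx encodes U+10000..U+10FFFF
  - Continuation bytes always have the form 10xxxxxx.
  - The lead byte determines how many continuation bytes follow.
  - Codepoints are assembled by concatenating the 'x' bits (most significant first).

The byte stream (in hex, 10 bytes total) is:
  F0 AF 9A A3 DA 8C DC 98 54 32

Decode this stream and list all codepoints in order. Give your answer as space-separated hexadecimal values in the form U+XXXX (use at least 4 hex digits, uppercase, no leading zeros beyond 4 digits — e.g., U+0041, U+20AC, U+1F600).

Answer: U+2F6A3 U+068C U+0718 U+0054 U+0032

Derivation:
Byte[0]=F0: 4-byte lead, need 3 cont bytes. acc=0x0
Byte[1]=AF: continuation. acc=(acc<<6)|0x2F=0x2F
Byte[2]=9A: continuation. acc=(acc<<6)|0x1A=0xBDA
Byte[3]=A3: continuation. acc=(acc<<6)|0x23=0x2F6A3
Completed: cp=U+2F6A3 (starts at byte 0)
Byte[4]=DA: 2-byte lead, need 1 cont bytes. acc=0x1A
Byte[5]=8C: continuation. acc=(acc<<6)|0x0C=0x68C
Completed: cp=U+068C (starts at byte 4)
Byte[6]=DC: 2-byte lead, need 1 cont bytes. acc=0x1C
Byte[7]=98: continuation. acc=(acc<<6)|0x18=0x718
Completed: cp=U+0718 (starts at byte 6)
Byte[8]=54: 1-byte ASCII. cp=U+0054
Byte[9]=32: 1-byte ASCII. cp=U+0032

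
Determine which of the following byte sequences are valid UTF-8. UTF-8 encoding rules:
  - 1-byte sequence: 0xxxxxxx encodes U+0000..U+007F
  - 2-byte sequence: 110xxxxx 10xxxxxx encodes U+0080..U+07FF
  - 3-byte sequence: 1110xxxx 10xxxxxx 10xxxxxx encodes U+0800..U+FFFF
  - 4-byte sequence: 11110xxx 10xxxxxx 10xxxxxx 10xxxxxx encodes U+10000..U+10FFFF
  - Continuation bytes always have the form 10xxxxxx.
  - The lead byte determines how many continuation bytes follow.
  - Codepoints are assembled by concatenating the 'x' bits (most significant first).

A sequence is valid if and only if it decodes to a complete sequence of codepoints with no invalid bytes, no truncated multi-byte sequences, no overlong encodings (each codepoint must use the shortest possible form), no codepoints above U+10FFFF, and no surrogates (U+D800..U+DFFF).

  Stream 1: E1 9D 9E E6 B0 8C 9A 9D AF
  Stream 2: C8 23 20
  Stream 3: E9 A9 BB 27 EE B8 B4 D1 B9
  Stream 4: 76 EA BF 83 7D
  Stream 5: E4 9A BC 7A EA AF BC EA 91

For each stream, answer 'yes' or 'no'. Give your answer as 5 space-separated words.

Answer: no no yes yes no

Derivation:
Stream 1: error at byte offset 6. INVALID
Stream 2: error at byte offset 1. INVALID
Stream 3: decodes cleanly. VALID
Stream 4: decodes cleanly. VALID
Stream 5: error at byte offset 9. INVALID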